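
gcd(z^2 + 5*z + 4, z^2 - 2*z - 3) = z + 1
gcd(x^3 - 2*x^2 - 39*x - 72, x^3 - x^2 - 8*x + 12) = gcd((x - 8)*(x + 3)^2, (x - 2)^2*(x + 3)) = x + 3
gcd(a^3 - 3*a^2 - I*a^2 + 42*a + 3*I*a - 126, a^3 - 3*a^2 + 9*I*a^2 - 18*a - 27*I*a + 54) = a^2 + a*(-3 + 6*I) - 18*I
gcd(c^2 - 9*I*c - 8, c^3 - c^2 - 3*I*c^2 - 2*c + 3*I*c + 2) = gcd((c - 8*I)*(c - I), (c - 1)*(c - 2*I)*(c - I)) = c - I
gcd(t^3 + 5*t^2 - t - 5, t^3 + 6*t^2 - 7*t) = t - 1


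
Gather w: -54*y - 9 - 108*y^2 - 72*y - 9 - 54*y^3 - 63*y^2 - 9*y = -54*y^3 - 171*y^2 - 135*y - 18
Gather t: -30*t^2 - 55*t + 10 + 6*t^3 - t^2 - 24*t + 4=6*t^3 - 31*t^2 - 79*t + 14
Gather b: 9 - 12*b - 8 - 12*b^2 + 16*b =-12*b^2 + 4*b + 1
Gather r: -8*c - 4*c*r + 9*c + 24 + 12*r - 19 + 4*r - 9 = c + r*(16 - 4*c) - 4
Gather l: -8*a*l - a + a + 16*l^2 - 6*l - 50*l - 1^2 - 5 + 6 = 16*l^2 + l*(-8*a - 56)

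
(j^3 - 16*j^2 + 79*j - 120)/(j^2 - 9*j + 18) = (j^2 - 13*j + 40)/(j - 6)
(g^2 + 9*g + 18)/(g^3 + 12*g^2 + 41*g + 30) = (g + 3)/(g^2 + 6*g + 5)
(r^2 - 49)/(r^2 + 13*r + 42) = (r - 7)/(r + 6)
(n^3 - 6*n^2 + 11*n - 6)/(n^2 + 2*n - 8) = (n^2 - 4*n + 3)/(n + 4)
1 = 1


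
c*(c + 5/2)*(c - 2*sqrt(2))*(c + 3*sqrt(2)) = c^4 + sqrt(2)*c^3 + 5*c^3/2 - 12*c^2 + 5*sqrt(2)*c^2/2 - 30*c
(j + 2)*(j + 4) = j^2 + 6*j + 8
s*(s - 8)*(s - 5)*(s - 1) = s^4 - 14*s^3 + 53*s^2 - 40*s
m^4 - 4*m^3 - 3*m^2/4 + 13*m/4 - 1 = (m - 4)*(m - 1/2)^2*(m + 1)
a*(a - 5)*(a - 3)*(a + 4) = a^4 - 4*a^3 - 17*a^2 + 60*a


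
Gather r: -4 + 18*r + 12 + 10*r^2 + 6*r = 10*r^2 + 24*r + 8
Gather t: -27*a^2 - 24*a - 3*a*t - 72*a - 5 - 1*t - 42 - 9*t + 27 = -27*a^2 - 96*a + t*(-3*a - 10) - 20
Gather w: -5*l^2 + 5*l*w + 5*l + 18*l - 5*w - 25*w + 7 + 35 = -5*l^2 + 23*l + w*(5*l - 30) + 42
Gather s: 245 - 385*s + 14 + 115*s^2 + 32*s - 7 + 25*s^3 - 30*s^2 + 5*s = 25*s^3 + 85*s^2 - 348*s + 252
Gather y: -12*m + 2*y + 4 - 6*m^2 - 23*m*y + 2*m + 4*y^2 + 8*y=-6*m^2 - 10*m + 4*y^2 + y*(10 - 23*m) + 4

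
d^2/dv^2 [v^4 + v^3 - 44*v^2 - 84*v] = 12*v^2 + 6*v - 88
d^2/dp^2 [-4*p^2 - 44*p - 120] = -8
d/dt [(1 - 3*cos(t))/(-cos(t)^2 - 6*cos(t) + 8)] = (3*cos(t)^2 - 2*cos(t) + 18)*sin(t)/(cos(t)^2 + 6*cos(t) - 8)^2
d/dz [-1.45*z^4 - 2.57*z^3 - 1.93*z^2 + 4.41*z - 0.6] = -5.8*z^3 - 7.71*z^2 - 3.86*z + 4.41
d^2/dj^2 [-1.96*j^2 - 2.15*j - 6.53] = -3.92000000000000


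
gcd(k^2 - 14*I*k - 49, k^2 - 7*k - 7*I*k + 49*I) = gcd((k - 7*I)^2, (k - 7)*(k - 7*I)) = k - 7*I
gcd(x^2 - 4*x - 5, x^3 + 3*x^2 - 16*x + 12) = 1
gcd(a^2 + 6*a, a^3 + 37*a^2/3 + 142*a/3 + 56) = a + 6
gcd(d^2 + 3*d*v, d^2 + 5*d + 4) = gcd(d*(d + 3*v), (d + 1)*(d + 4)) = 1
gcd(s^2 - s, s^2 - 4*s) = s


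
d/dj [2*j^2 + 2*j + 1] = 4*j + 2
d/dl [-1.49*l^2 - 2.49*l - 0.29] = -2.98*l - 2.49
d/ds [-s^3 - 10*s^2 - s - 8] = -3*s^2 - 20*s - 1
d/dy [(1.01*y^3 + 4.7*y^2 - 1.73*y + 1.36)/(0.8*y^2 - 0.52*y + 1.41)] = (0.808*y^4 - 1.0504*y^3 + 3.2123*y^2 + 11.078*y - 1.7321)/(0.64*y^4 - 0.832*y^3 + 2.5264*y^2 - 1.4664*y + 1.9881)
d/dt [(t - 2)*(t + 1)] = 2*t - 1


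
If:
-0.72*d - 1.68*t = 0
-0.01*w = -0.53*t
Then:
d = -0.0440251572327044*w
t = 0.0188679245283019*w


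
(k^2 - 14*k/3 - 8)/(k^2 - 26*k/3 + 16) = (3*k + 4)/(3*k - 8)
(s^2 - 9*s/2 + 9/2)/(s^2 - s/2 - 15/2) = (2*s - 3)/(2*s + 5)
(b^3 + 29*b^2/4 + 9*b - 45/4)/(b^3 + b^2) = (4*b^3 + 29*b^2 + 36*b - 45)/(4*b^2*(b + 1))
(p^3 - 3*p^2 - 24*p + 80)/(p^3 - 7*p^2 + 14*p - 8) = (p^2 + p - 20)/(p^2 - 3*p + 2)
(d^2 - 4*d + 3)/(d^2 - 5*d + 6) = (d - 1)/(d - 2)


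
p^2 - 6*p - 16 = (p - 8)*(p + 2)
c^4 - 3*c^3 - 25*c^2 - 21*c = c*(c - 7)*(c + 1)*(c + 3)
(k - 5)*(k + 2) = k^2 - 3*k - 10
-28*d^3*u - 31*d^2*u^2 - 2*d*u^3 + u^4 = u*(-7*d + u)*(d + u)*(4*d + u)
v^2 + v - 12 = (v - 3)*(v + 4)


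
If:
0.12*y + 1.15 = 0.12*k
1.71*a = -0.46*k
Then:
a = -0.269005847953216*y - 2.57797270955166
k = y + 9.58333333333333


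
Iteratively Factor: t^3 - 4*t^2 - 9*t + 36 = (t + 3)*(t^2 - 7*t + 12) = (t - 4)*(t + 3)*(t - 3)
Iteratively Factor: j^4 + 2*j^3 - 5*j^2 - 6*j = (j + 3)*(j^3 - j^2 - 2*j) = j*(j + 3)*(j^2 - j - 2) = j*(j + 1)*(j + 3)*(j - 2)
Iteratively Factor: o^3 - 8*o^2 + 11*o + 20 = (o - 5)*(o^2 - 3*o - 4) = (o - 5)*(o - 4)*(o + 1)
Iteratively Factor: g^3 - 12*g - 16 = (g + 2)*(g^2 - 2*g - 8) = (g + 2)^2*(g - 4)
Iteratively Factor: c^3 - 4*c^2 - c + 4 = (c + 1)*(c^2 - 5*c + 4) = (c - 4)*(c + 1)*(c - 1)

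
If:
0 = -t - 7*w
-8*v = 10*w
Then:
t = -7*w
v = -5*w/4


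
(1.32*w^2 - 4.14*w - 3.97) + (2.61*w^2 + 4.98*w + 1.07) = 3.93*w^2 + 0.840000000000001*w - 2.9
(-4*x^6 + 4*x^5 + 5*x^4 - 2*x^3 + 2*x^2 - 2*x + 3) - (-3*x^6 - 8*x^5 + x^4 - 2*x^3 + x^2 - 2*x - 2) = -x^6 + 12*x^5 + 4*x^4 + x^2 + 5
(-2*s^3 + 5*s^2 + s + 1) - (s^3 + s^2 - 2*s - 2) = -3*s^3 + 4*s^2 + 3*s + 3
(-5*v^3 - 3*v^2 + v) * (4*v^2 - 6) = -20*v^5 - 12*v^4 + 34*v^3 + 18*v^2 - 6*v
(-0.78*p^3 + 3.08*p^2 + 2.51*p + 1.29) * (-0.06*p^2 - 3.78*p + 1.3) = 0.0468*p^5 + 2.7636*p^4 - 12.807*p^3 - 5.5612*p^2 - 1.6132*p + 1.677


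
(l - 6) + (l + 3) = 2*l - 3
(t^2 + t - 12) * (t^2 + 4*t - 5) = t^4 + 5*t^3 - 13*t^2 - 53*t + 60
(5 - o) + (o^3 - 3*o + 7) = o^3 - 4*o + 12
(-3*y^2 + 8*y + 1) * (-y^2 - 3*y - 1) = 3*y^4 + y^3 - 22*y^2 - 11*y - 1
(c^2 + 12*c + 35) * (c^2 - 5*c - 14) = c^4 + 7*c^3 - 39*c^2 - 343*c - 490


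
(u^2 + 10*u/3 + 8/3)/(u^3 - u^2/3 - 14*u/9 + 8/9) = 3*(u + 2)/(3*u^2 - 5*u + 2)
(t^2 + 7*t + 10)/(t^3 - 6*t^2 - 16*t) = (t + 5)/(t*(t - 8))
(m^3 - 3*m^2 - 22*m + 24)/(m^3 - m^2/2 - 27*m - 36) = 2*(m - 1)/(2*m + 3)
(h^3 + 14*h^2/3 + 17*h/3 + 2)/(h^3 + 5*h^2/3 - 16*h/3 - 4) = (h + 1)/(h - 2)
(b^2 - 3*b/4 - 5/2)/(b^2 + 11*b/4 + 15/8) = 2*(b - 2)/(2*b + 3)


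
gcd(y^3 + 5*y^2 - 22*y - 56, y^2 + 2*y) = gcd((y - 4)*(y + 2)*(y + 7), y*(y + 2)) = y + 2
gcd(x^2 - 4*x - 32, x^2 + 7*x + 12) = x + 4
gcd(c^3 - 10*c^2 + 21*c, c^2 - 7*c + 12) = c - 3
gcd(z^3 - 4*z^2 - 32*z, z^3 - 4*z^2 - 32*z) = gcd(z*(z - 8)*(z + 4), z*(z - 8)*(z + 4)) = z^3 - 4*z^2 - 32*z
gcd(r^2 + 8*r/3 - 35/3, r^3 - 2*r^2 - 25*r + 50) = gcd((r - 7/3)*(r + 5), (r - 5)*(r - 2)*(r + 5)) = r + 5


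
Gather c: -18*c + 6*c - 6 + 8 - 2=-12*c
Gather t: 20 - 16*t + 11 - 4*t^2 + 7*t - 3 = -4*t^2 - 9*t + 28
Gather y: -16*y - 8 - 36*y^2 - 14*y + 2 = -36*y^2 - 30*y - 6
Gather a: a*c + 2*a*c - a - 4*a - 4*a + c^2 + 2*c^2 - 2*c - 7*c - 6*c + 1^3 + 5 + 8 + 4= a*(3*c - 9) + 3*c^2 - 15*c + 18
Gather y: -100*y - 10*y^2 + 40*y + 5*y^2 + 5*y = -5*y^2 - 55*y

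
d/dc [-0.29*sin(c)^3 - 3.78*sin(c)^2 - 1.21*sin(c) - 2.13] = (-7.56*sin(c) + 0.435*cos(2*c) - 1.645)*cos(c)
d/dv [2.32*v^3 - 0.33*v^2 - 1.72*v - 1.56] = 6.96*v^2 - 0.66*v - 1.72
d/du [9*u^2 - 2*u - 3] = 18*u - 2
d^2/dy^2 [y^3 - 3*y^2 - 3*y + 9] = 6*y - 6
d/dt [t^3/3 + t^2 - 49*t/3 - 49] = t^2 + 2*t - 49/3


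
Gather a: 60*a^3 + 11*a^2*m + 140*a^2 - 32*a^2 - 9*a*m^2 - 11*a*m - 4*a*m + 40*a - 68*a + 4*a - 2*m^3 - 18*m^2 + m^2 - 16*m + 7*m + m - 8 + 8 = 60*a^3 + a^2*(11*m + 108) + a*(-9*m^2 - 15*m - 24) - 2*m^3 - 17*m^2 - 8*m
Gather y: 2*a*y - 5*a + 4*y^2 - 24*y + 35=-5*a + 4*y^2 + y*(2*a - 24) + 35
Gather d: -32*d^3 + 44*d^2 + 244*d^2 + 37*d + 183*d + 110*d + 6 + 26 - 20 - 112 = -32*d^3 + 288*d^2 + 330*d - 100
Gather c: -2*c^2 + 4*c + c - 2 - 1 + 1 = -2*c^2 + 5*c - 2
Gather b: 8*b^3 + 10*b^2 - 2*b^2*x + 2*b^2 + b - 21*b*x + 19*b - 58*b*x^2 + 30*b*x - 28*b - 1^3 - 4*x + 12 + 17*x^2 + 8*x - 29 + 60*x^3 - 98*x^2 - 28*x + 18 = 8*b^3 + b^2*(12 - 2*x) + b*(-58*x^2 + 9*x - 8) + 60*x^3 - 81*x^2 - 24*x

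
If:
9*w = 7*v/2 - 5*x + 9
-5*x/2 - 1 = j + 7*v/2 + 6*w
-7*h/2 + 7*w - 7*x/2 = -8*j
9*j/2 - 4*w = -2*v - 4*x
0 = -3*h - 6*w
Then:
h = -13344/38165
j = 56/7633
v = -41942/38165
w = 6672/38165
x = 27328/38165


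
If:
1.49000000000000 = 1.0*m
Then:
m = 1.49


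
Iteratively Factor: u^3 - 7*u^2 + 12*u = (u - 3)*(u^2 - 4*u) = (u - 4)*(u - 3)*(u)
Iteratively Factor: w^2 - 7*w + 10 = (w - 2)*(w - 5)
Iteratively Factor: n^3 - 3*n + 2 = (n - 1)*(n^2 + n - 2) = (n - 1)*(n + 2)*(n - 1)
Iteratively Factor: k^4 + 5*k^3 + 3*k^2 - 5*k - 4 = (k - 1)*(k^3 + 6*k^2 + 9*k + 4) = (k - 1)*(k + 4)*(k^2 + 2*k + 1) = (k - 1)*(k + 1)*(k + 4)*(k + 1)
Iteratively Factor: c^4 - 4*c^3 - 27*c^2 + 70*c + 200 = (c - 5)*(c^3 + c^2 - 22*c - 40) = (c - 5)*(c + 2)*(c^2 - c - 20) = (c - 5)*(c + 2)*(c + 4)*(c - 5)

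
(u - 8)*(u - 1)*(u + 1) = u^3 - 8*u^2 - u + 8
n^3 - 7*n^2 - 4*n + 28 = (n - 7)*(n - 2)*(n + 2)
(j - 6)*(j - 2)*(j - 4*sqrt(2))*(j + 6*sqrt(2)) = j^4 - 8*j^3 + 2*sqrt(2)*j^3 - 36*j^2 - 16*sqrt(2)*j^2 + 24*sqrt(2)*j + 384*j - 576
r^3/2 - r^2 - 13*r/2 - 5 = (r/2 + 1/2)*(r - 5)*(r + 2)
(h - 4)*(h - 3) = h^2 - 7*h + 12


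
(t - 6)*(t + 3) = t^2 - 3*t - 18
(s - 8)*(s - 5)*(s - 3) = s^3 - 16*s^2 + 79*s - 120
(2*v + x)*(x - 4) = 2*v*x - 8*v + x^2 - 4*x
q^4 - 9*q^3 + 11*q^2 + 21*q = q*(q - 7)*(q - 3)*(q + 1)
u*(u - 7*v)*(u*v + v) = u^3*v - 7*u^2*v^2 + u^2*v - 7*u*v^2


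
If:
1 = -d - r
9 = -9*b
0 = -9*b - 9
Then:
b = -1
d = -r - 1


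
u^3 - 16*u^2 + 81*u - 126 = (u - 7)*(u - 6)*(u - 3)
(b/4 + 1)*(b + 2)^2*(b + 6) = b^4/4 + 7*b^3/2 + 17*b^2 + 34*b + 24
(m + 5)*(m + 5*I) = m^2 + 5*m + 5*I*m + 25*I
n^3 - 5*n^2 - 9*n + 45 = (n - 5)*(n - 3)*(n + 3)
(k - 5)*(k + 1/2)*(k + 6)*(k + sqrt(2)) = k^4 + sqrt(2)*k^3 + 3*k^3/2 - 59*k^2/2 + 3*sqrt(2)*k^2/2 - 59*sqrt(2)*k/2 - 15*k - 15*sqrt(2)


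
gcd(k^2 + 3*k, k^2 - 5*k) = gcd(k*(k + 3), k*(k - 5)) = k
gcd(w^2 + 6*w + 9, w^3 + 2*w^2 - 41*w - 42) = 1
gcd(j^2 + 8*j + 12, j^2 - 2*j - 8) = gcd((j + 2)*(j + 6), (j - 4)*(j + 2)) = j + 2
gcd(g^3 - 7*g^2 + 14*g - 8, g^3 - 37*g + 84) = g - 4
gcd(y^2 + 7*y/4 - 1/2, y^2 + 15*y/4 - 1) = y - 1/4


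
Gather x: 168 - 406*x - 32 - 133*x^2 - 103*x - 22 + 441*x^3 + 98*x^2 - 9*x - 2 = 441*x^3 - 35*x^2 - 518*x + 112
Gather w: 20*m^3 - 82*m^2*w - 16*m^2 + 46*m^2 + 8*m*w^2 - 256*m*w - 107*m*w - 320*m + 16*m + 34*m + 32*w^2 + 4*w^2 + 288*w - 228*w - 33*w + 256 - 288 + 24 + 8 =20*m^3 + 30*m^2 - 270*m + w^2*(8*m + 36) + w*(-82*m^2 - 363*m + 27)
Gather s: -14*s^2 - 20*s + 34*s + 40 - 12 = -14*s^2 + 14*s + 28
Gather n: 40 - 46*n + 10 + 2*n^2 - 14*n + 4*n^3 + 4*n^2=4*n^3 + 6*n^2 - 60*n + 50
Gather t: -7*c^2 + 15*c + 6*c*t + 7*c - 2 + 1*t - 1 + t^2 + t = -7*c^2 + 22*c + t^2 + t*(6*c + 2) - 3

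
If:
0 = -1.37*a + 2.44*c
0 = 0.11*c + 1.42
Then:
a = -22.99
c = -12.91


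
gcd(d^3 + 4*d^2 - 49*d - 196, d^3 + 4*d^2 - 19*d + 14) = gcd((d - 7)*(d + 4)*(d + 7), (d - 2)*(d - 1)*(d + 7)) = d + 7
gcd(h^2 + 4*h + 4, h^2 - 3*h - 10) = h + 2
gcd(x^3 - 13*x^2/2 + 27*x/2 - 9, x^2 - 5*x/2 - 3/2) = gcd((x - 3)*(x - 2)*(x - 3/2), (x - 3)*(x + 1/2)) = x - 3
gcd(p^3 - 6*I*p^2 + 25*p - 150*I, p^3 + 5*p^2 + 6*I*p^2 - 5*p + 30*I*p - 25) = p + 5*I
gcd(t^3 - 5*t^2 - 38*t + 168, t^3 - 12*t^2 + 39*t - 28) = t^2 - 11*t + 28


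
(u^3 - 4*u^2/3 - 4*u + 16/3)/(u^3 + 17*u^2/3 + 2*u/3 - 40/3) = (u - 2)/(u + 5)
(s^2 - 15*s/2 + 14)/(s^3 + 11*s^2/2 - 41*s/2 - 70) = (2*s - 7)/(2*s^2 + 19*s + 35)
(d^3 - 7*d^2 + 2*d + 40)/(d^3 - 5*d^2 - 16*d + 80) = (d + 2)/(d + 4)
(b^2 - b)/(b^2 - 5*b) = (b - 1)/(b - 5)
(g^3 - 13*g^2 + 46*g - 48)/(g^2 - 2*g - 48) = (g^2 - 5*g + 6)/(g + 6)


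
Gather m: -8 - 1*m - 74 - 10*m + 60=-11*m - 22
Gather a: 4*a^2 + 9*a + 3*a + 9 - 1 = 4*a^2 + 12*a + 8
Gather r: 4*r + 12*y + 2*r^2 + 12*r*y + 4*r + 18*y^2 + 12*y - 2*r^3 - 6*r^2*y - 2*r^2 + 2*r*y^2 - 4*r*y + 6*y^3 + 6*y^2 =-2*r^3 - 6*r^2*y + r*(2*y^2 + 8*y + 8) + 6*y^3 + 24*y^2 + 24*y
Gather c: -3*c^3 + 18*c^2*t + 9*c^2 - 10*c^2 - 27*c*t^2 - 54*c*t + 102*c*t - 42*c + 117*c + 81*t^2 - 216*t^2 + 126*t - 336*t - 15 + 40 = -3*c^3 + c^2*(18*t - 1) + c*(-27*t^2 + 48*t + 75) - 135*t^2 - 210*t + 25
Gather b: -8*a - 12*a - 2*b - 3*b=-20*a - 5*b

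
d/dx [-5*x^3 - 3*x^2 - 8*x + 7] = -15*x^2 - 6*x - 8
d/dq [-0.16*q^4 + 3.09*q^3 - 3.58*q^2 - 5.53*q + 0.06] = -0.64*q^3 + 9.27*q^2 - 7.16*q - 5.53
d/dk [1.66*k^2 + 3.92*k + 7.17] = 3.32*k + 3.92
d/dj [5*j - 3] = 5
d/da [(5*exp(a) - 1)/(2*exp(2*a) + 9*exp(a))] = (-10*exp(2*a) + 4*exp(a) + 9)*exp(-a)/(4*exp(2*a) + 36*exp(a) + 81)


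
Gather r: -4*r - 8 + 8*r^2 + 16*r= 8*r^2 + 12*r - 8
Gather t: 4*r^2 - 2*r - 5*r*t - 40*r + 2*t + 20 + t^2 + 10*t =4*r^2 - 42*r + t^2 + t*(12 - 5*r) + 20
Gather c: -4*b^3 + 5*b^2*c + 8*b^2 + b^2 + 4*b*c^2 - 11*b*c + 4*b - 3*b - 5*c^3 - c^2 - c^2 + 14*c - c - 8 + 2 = -4*b^3 + 9*b^2 + b - 5*c^3 + c^2*(4*b - 2) + c*(5*b^2 - 11*b + 13) - 6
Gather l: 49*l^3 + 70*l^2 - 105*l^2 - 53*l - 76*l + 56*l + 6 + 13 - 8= 49*l^3 - 35*l^2 - 73*l + 11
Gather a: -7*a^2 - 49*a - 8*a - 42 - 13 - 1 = -7*a^2 - 57*a - 56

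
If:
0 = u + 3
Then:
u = -3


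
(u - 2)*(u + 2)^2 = u^3 + 2*u^2 - 4*u - 8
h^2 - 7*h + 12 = (h - 4)*(h - 3)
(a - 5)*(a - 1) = a^2 - 6*a + 5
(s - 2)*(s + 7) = s^2 + 5*s - 14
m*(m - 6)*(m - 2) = m^3 - 8*m^2 + 12*m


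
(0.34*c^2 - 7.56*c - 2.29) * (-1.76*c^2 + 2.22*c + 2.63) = -0.5984*c^4 + 14.0604*c^3 - 11.8586*c^2 - 24.9666*c - 6.0227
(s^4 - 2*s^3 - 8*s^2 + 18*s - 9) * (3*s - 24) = 3*s^5 - 30*s^4 + 24*s^3 + 246*s^2 - 459*s + 216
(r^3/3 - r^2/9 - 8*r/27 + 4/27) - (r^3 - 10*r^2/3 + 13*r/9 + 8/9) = -2*r^3/3 + 29*r^2/9 - 47*r/27 - 20/27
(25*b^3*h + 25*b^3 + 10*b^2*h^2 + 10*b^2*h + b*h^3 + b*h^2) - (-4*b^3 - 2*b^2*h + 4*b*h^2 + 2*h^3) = 25*b^3*h + 29*b^3 + 10*b^2*h^2 + 12*b^2*h + b*h^3 - 3*b*h^2 - 2*h^3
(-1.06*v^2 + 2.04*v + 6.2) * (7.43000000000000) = -7.8758*v^2 + 15.1572*v + 46.066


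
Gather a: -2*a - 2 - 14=-2*a - 16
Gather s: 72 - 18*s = 72 - 18*s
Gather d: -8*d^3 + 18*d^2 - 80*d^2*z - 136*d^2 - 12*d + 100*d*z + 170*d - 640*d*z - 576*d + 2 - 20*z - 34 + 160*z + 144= -8*d^3 + d^2*(-80*z - 118) + d*(-540*z - 418) + 140*z + 112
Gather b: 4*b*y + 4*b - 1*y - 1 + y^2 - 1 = b*(4*y + 4) + y^2 - y - 2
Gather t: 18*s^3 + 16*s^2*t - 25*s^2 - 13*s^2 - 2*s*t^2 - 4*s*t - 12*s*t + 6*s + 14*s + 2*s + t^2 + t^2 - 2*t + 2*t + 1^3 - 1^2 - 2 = 18*s^3 - 38*s^2 + 22*s + t^2*(2 - 2*s) + t*(16*s^2 - 16*s) - 2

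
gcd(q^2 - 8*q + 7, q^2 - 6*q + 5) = q - 1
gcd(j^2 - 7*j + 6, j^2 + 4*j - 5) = j - 1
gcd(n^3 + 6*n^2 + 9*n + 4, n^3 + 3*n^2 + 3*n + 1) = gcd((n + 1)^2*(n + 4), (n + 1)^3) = n^2 + 2*n + 1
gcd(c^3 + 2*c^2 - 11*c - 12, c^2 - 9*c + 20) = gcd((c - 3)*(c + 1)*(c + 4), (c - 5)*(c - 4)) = 1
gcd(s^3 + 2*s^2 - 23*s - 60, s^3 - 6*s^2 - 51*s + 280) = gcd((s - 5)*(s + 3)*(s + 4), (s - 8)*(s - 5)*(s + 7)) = s - 5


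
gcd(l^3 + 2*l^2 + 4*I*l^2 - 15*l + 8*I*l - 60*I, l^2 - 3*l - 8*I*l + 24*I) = l - 3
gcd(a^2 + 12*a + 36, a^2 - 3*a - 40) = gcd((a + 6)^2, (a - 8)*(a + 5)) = 1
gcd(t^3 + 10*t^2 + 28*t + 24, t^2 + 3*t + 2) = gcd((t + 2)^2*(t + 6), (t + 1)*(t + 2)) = t + 2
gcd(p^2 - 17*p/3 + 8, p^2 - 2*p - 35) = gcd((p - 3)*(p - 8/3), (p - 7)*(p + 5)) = 1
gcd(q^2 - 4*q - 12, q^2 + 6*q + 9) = 1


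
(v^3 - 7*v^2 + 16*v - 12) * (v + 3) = v^4 - 4*v^3 - 5*v^2 + 36*v - 36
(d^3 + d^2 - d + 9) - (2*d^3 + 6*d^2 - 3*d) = -d^3 - 5*d^2 + 2*d + 9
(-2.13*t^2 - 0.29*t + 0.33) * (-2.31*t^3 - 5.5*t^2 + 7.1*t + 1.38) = 4.9203*t^5 + 12.3849*t^4 - 14.2903*t^3 - 6.8134*t^2 + 1.9428*t + 0.4554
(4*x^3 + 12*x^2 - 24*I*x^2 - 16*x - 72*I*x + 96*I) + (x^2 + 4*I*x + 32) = 4*x^3 + 13*x^2 - 24*I*x^2 - 16*x - 68*I*x + 32 + 96*I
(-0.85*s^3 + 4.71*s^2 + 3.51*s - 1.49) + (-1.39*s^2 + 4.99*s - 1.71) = -0.85*s^3 + 3.32*s^2 + 8.5*s - 3.2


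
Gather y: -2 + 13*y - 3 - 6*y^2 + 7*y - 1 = -6*y^2 + 20*y - 6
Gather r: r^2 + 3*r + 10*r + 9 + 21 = r^2 + 13*r + 30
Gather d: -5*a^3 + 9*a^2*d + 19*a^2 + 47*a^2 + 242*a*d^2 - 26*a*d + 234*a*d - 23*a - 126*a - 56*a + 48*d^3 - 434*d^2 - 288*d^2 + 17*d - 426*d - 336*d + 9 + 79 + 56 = -5*a^3 + 66*a^2 - 205*a + 48*d^3 + d^2*(242*a - 722) + d*(9*a^2 + 208*a - 745) + 144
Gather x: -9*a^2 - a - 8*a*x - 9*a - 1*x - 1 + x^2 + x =-9*a^2 - 8*a*x - 10*a + x^2 - 1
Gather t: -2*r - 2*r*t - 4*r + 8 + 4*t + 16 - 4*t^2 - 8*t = -6*r - 4*t^2 + t*(-2*r - 4) + 24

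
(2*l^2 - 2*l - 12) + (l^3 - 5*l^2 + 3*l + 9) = l^3 - 3*l^2 + l - 3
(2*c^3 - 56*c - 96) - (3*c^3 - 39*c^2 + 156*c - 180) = -c^3 + 39*c^2 - 212*c + 84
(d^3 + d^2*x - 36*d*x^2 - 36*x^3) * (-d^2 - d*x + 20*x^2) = -d^5 - 2*d^4*x + 55*d^3*x^2 + 92*d^2*x^3 - 684*d*x^4 - 720*x^5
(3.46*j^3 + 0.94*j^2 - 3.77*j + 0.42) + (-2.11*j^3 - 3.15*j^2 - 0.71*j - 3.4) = 1.35*j^3 - 2.21*j^2 - 4.48*j - 2.98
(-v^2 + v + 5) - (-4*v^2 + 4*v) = 3*v^2 - 3*v + 5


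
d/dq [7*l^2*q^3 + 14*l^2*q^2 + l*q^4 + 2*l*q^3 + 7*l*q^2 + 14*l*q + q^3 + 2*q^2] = 21*l^2*q^2 + 28*l^2*q + 4*l*q^3 + 6*l*q^2 + 14*l*q + 14*l + 3*q^2 + 4*q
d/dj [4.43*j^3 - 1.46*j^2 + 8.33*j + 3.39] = 13.29*j^2 - 2.92*j + 8.33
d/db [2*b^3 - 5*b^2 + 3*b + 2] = 6*b^2 - 10*b + 3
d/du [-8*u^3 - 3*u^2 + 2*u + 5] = -24*u^2 - 6*u + 2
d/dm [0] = 0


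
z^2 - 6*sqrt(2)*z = z*(z - 6*sqrt(2))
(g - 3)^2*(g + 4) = g^3 - 2*g^2 - 15*g + 36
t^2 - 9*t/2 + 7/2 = (t - 7/2)*(t - 1)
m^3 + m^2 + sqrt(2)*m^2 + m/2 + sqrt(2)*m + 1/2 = (m + 1)*(m + sqrt(2)/2)^2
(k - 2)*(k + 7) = k^2 + 5*k - 14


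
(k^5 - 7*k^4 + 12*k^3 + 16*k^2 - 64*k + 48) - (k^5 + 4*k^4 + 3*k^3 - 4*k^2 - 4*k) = -11*k^4 + 9*k^3 + 20*k^2 - 60*k + 48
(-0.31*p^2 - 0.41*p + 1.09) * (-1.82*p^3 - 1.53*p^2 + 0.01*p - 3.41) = 0.5642*p^5 + 1.2205*p^4 - 1.3596*p^3 - 0.6147*p^2 + 1.409*p - 3.7169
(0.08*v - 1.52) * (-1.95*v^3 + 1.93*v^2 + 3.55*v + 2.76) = -0.156*v^4 + 3.1184*v^3 - 2.6496*v^2 - 5.1752*v - 4.1952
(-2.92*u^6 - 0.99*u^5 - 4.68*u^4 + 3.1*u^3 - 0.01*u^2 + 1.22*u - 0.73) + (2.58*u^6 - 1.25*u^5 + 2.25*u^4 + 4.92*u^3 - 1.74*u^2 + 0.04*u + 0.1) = -0.34*u^6 - 2.24*u^5 - 2.43*u^4 + 8.02*u^3 - 1.75*u^2 + 1.26*u - 0.63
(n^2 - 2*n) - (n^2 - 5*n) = 3*n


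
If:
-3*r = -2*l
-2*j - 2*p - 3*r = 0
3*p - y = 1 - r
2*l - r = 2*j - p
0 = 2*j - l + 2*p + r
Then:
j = 0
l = 0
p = 0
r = 0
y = -1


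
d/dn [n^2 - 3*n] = 2*n - 3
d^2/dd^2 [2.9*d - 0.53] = 0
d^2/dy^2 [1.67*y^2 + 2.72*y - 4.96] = 3.34000000000000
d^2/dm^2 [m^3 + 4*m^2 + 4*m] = 6*m + 8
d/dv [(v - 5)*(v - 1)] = 2*v - 6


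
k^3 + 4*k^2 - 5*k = k*(k - 1)*(k + 5)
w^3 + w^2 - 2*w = w*(w - 1)*(w + 2)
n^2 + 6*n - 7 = (n - 1)*(n + 7)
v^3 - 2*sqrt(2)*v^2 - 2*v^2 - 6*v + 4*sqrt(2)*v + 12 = (v - 2)*(v - 3*sqrt(2))*(v + sqrt(2))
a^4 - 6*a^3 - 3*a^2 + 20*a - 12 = (a - 6)*(a - 1)^2*(a + 2)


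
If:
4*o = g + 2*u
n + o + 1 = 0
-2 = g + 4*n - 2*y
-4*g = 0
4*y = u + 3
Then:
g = 0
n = -3/10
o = -7/10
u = -7/5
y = 2/5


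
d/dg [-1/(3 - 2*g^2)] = -4*g/(2*g^2 - 3)^2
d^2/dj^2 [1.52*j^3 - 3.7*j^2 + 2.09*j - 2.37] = 9.12*j - 7.4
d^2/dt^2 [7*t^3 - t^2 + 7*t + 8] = 42*t - 2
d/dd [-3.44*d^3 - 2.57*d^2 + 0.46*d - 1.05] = -10.32*d^2 - 5.14*d + 0.46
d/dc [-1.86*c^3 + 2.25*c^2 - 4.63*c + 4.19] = -5.58*c^2 + 4.5*c - 4.63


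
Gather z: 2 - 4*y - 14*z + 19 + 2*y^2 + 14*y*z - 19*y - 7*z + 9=2*y^2 - 23*y + z*(14*y - 21) + 30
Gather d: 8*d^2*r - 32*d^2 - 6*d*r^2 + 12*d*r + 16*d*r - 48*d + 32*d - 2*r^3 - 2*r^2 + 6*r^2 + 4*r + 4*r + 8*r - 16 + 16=d^2*(8*r - 32) + d*(-6*r^2 + 28*r - 16) - 2*r^3 + 4*r^2 + 16*r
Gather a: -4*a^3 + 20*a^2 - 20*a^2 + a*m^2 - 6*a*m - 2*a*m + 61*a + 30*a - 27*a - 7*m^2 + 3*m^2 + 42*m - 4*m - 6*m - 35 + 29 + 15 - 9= -4*a^3 + a*(m^2 - 8*m + 64) - 4*m^2 + 32*m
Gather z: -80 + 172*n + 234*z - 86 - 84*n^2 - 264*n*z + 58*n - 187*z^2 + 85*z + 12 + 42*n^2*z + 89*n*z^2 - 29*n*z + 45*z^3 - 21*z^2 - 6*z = -84*n^2 + 230*n + 45*z^3 + z^2*(89*n - 208) + z*(42*n^2 - 293*n + 313) - 154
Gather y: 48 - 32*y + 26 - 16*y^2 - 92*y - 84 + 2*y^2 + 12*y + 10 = -14*y^2 - 112*y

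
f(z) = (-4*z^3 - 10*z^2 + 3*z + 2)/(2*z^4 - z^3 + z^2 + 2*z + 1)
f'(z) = (-12*z^2 - 20*z + 3)/(2*z^4 - z^3 + z^2 + 2*z + 1) + (-8*z^3 + 3*z^2 - 2*z - 2)*(-4*z^3 - 10*z^2 + 3*z + 2)/(2*z^4 - z^3 + z^2 + 2*z + 1)^2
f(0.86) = -1.37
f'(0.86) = -3.59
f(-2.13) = -0.21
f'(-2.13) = -0.55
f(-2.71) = 0.00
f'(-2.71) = -0.24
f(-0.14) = 1.88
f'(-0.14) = 3.35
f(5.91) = -0.51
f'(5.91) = 0.11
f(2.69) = -1.42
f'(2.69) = 0.64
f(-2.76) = 0.01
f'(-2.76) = -0.22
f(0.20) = 1.51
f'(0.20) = -3.50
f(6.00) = -0.50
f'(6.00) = 0.11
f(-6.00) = 0.17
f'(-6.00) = 0.00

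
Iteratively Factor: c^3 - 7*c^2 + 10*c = (c - 5)*(c^2 - 2*c) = c*(c - 5)*(c - 2)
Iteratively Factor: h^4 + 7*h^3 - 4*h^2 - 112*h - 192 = (h + 4)*(h^3 + 3*h^2 - 16*h - 48) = (h + 3)*(h + 4)*(h^2 - 16) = (h - 4)*(h + 3)*(h + 4)*(h + 4)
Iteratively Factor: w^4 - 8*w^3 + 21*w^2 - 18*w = (w - 2)*(w^3 - 6*w^2 + 9*w) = w*(w - 2)*(w^2 - 6*w + 9) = w*(w - 3)*(w - 2)*(w - 3)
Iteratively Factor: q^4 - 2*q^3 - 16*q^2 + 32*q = (q)*(q^3 - 2*q^2 - 16*q + 32) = q*(q + 4)*(q^2 - 6*q + 8) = q*(q - 2)*(q + 4)*(q - 4)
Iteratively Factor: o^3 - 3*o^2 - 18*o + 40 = (o - 5)*(o^2 + 2*o - 8) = (o - 5)*(o - 2)*(o + 4)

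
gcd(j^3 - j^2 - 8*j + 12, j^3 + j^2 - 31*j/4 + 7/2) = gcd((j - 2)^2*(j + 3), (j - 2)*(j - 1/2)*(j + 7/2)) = j - 2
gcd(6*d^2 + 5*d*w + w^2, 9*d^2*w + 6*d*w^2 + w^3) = 3*d + w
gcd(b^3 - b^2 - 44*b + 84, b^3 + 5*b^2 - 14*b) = b^2 + 5*b - 14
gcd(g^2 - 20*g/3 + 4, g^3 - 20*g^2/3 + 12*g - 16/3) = g - 2/3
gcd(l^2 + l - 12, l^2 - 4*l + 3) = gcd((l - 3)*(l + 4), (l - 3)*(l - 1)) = l - 3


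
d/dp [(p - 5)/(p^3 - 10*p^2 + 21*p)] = (p*(p^2 - 10*p + 21) - (p - 5)*(3*p^2 - 20*p + 21))/(p^2*(p^2 - 10*p + 21)^2)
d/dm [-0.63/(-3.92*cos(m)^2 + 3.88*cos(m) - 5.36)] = (4.9392*cos(m) - 2.4444)*sin(m)/(3.92*cos(m)^2 - 3.88*cos(m) + 5.36)^2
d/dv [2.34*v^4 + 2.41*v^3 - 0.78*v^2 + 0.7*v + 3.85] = 9.36*v^3 + 7.23*v^2 - 1.56*v + 0.7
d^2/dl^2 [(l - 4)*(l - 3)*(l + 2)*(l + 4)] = 12*l^2 - 6*l - 44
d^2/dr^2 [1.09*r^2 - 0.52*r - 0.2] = 2.18000000000000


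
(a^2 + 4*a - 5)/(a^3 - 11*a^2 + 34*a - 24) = (a + 5)/(a^2 - 10*a + 24)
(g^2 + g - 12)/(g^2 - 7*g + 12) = (g + 4)/(g - 4)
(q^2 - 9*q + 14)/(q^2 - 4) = (q - 7)/(q + 2)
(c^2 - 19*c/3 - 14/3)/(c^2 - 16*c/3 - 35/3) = (3*c + 2)/(3*c + 5)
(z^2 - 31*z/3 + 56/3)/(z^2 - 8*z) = (z - 7/3)/z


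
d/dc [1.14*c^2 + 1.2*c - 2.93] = 2.28*c + 1.2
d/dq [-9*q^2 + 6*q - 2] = 6 - 18*q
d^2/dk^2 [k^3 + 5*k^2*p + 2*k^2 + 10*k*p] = 6*k + 10*p + 4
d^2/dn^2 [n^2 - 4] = 2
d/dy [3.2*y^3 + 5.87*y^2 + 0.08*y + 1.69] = 9.6*y^2 + 11.74*y + 0.08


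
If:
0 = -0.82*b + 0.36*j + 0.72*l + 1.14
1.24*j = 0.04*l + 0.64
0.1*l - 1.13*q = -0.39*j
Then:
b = 8.95534279125026*q + 0.0215948004752254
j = 0.32378223495702*q + 0.458452722063037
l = 10.0372492836676*q - 1.78796561604585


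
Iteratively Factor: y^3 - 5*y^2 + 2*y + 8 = (y + 1)*(y^2 - 6*y + 8) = (y - 4)*(y + 1)*(y - 2)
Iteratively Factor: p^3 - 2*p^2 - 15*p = (p)*(p^2 - 2*p - 15) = p*(p + 3)*(p - 5)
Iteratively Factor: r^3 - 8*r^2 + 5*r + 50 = (r - 5)*(r^2 - 3*r - 10) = (r - 5)*(r + 2)*(r - 5)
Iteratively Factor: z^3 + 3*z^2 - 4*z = (z - 1)*(z^2 + 4*z) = (z - 1)*(z + 4)*(z)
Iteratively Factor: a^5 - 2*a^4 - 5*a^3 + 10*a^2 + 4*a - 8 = (a + 2)*(a^4 - 4*a^3 + 3*a^2 + 4*a - 4) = (a - 2)*(a + 2)*(a^3 - 2*a^2 - a + 2) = (a - 2)*(a + 1)*(a + 2)*(a^2 - 3*a + 2) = (a - 2)^2*(a + 1)*(a + 2)*(a - 1)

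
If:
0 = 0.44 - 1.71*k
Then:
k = 0.26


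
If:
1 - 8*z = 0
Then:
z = 1/8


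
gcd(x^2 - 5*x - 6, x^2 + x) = x + 1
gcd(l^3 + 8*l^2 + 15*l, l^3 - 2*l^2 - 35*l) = l^2 + 5*l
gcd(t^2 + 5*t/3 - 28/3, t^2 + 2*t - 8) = t + 4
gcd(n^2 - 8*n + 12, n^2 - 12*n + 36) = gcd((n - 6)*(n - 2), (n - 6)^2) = n - 6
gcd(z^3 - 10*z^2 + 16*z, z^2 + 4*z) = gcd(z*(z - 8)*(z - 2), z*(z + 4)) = z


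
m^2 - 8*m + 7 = (m - 7)*(m - 1)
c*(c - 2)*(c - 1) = c^3 - 3*c^2 + 2*c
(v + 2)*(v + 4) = v^2 + 6*v + 8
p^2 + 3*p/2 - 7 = (p - 2)*(p + 7/2)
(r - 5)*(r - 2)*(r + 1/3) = r^3 - 20*r^2/3 + 23*r/3 + 10/3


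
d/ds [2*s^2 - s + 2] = 4*s - 1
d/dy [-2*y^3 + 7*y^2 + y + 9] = -6*y^2 + 14*y + 1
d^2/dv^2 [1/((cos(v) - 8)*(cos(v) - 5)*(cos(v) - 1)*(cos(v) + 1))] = (-8060*(1 - cos(v)^2)^2*cos(v) + 11846*(1 - cos(v)^2)^2 - 2730*sin(v)^6 + 16*cos(v)^8 - 299*cos(v)^7 - 761*cos(v)^6 + 2860*cos(v)^5 - 11219*cos(v)^3 + 13319*cos(v)^2 + 8658*cos(v) - 12574)/((cos(v) - 8)^3*(cos(v) - 5)^3*sin(v)^6)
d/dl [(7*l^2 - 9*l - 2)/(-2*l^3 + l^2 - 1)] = (-2*l*(3*l - 1)*(-7*l^2 + 9*l + 2) + (9 - 14*l)*(2*l^3 - l^2 + 1))/(2*l^3 - l^2 + 1)^2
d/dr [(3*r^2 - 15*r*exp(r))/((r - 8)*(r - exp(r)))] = 3*(-r*(1 - exp(r))*(r - 8)*(r - 5*exp(r)) + r*(-r + 5*exp(r))*(r - exp(r)) + (r - 8)*(r - exp(r))*(-5*r*exp(r) + 2*r - 5*exp(r)))/((r - 8)^2*(r - exp(r))^2)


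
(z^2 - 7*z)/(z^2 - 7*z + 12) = z*(z - 7)/(z^2 - 7*z + 12)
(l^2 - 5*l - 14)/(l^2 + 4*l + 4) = (l - 7)/(l + 2)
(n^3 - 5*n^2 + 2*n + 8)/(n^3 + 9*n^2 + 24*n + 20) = (n^3 - 5*n^2 + 2*n + 8)/(n^3 + 9*n^2 + 24*n + 20)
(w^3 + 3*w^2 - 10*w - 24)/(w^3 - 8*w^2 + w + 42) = (w + 4)/(w - 7)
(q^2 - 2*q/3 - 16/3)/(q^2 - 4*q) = (3*q^2 - 2*q - 16)/(3*q*(q - 4))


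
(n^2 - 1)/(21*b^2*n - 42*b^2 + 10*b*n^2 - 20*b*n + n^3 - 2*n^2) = (n^2 - 1)/(21*b^2*n - 42*b^2 + 10*b*n^2 - 20*b*n + n^3 - 2*n^2)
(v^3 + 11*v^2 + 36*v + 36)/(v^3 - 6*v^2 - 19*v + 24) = (v^2 + 8*v + 12)/(v^2 - 9*v + 8)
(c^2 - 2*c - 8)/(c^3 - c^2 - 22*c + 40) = (c + 2)/(c^2 + 3*c - 10)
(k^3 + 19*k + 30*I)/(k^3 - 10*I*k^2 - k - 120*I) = (k + 2*I)/(k - 8*I)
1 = 1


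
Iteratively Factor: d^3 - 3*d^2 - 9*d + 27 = (d - 3)*(d^2 - 9) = (d - 3)*(d + 3)*(d - 3)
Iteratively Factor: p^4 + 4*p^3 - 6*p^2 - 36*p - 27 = (p - 3)*(p^3 + 7*p^2 + 15*p + 9) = (p - 3)*(p + 1)*(p^2 + 6*p + 9) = (p - 3)*(p + 1)*(p + 3)*(p + 3)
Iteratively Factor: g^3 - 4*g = (g - 2)*(g^2 + 2*g) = g*(g - 2)*(g + 2)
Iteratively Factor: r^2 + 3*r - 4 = (r - 1)*(r + 4)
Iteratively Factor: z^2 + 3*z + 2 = (z + 1)*(z + 2)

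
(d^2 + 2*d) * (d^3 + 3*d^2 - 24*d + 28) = d^5 + 5*d^4 - 18*d^3 - 20*d^2 + 56*d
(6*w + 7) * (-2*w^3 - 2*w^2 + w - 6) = -12*w^4 - 26*w^3 - 8*w^2 - 29*w - 42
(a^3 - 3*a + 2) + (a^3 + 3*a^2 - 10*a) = 2*a^3 + 3*a^2 - 13*a + 2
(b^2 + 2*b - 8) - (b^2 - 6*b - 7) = 8*b - 1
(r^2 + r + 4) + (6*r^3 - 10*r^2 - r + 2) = 6*r^3 - 9*r^2 + 6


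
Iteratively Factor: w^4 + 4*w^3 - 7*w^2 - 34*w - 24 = (w + 1)*(w^3 + 3*w^2 - 10*w - 24) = (w + 1)*(w + 2)*(w^2 + w - 12) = (w - 3)*(w + 1)*(w + 2)*(w + 4)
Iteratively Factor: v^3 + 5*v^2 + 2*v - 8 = (v - 1)*(v^2 + 6*v + 8) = (v - 1)*(v + 2)*(v + 4)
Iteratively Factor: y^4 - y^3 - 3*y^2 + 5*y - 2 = (y - 1)*(y^3 - 3*y + 2) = (y - 1)^2*(y^2 + y - 2) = (y - 1)^2*(y + 2)*(y - 1)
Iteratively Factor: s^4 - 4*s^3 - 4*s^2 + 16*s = (s + 2)*(s^3 - 6*s^2 + 8*s) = (s - 4)*(s + 2)*(s^2 - 2*s) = (s - 4)*(s - 2)*(s + 2)*(s)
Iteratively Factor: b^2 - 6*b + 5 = (b - 5)*(b - 1)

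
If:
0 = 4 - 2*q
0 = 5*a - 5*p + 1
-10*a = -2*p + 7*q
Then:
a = -17/10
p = -3/2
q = 2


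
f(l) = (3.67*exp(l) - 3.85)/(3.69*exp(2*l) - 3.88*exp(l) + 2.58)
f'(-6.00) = 0.00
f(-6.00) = -1.49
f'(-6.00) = 0.00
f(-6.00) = -1.49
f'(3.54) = -0.03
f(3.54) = 0.03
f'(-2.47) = -0.05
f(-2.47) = -1.55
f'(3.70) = -0.02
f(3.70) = 0.02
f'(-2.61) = -0.05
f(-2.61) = -1.55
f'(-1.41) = 0.05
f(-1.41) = -1.59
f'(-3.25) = -0.03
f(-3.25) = -1.52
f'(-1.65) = -0.03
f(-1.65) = -1.60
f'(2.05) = -0.12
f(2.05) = 0.13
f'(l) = (3.67*exp(l) - 3.85)*(-7.38*exp(2*l) + 3.88*exp(l))/(3.69*exp(2*l) - 3.88*exp(l) + 2.58)^2 + 3.67*exp(l)/(3.69*exp(2*l) - 3.88*exp(l) + 2.58) = (-13.5423*exp(2*l) + 28.413*exp(l) - 5.4694)*exp(l)/(13.6161*exp(4*l) - 28.6344*exp(3*l) + 34.0948*exp(2*l) - 20.0208*exp(l) + 6.6564)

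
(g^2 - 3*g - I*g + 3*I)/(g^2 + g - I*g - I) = (g - 3)/(g + 1)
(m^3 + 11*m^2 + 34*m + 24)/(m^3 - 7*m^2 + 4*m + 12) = (m^2 + 10*m + 24)/(m^2 - 8*m + 12)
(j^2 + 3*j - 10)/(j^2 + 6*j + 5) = (j - 2)/(j + 1)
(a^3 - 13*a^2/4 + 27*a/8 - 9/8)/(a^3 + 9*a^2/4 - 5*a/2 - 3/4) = (8*a^2 - 18*a + 9)/(2*(4*a^2 + 13*a + 3))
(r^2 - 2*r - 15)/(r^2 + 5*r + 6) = (r - 5)/(r + 2)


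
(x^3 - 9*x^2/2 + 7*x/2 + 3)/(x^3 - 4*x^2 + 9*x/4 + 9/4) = 2*(x - 2)/(2*x - 3)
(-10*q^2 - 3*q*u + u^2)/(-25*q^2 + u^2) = (2*q + u)/(5*q + u)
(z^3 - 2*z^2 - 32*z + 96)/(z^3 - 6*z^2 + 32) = (z + 6)/(z + 2)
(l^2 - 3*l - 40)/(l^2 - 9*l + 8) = (l + 5)/(l - 1)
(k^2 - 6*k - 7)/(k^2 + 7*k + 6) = (k - 7)/(k + 6)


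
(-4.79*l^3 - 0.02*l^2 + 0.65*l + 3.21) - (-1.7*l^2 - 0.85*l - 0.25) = -4.79*l^3 + 1.68*l^2 + 1.5*l + 3.46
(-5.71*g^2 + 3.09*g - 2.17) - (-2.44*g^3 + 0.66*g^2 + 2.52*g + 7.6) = 2.44*g^3 - 6.37*g^2 + 0.57*g - 9.77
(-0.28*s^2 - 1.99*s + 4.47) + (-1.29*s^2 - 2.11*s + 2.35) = -1.57*s^2 - 4.1*s + 6.82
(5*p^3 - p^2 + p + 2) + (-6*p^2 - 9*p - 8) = 5*p^3 - 7*p^2 - 8*p - 6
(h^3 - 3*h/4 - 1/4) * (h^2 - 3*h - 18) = h^5 - 3*h^4 - 75*h^3/4 + 2*h^2 + 57*h/4 + 9/2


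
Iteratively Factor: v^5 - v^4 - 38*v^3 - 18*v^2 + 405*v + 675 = (v + 3)*(v^4 - 4*v^3 - 26*v^2 + 60*v + 225) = (v + 3)^2*(v^3 - 7*v^2 - 5*v + 75) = (v - 5)*(v + 3)^2*(v^2 - 2*v - 15) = (v - 5)^2*(v + 3)^2*(v + 3)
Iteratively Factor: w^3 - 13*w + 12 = (w + 4)*(w^2 - 4*w + 3) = (w - 3)*(w + 4)*(w - 1)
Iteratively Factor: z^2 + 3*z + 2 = (z + 1)*(z + 2)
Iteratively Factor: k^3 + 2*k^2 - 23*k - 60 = (k - 5)*(k^2 + 7*k + 12) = (k - 5)*(k + 3)*(k + 4)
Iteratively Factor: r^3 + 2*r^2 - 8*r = (r)*(r^2 + 2*r - 8) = r*(r - 2)*(r + 4)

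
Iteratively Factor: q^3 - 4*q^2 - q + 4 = (q - 1)*(q^2 - 3*q - 4) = (q - 4)*(q - 1)*(q + 1)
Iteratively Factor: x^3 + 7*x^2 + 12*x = (x + 4)*(x^2 + 3*x) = (x + 3)*(x + 4)*(x)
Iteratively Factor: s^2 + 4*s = (s)*(s + 4)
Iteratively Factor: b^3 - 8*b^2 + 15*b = (b - 3)*(b^2 - 5*b) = b*(b - 3)*(b - 5)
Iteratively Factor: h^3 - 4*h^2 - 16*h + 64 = (h + 4)*(h^2 - 8*h + 16) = (h - 4)*(h + 4)*(h - 4)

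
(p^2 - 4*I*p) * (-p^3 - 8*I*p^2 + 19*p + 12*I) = -p^5 - 4*I*p^4 - 13*p^3 - 64*I*p^2 + 48*p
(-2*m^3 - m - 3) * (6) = -12*m^3 - 6*m - 18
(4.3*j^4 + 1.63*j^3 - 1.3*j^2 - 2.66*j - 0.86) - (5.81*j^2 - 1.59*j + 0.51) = 4.3*j^4 + 1.63*j^3 - 7.11*j^2 - 1.07*j - 1.37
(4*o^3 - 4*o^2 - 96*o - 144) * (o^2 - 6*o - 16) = 4*o^5 - 28*o^4 - 136*o^3 + 496*o^2 + 2400*o + 2304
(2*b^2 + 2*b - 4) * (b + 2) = 2*b^3 + 6*b^2 - 8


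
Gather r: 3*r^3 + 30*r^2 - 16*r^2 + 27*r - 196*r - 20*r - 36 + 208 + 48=3*r^3 + 14*r^2 - 189*r + 220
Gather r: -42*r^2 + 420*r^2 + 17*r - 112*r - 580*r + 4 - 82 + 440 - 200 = 378*r^2 - 675*r + 162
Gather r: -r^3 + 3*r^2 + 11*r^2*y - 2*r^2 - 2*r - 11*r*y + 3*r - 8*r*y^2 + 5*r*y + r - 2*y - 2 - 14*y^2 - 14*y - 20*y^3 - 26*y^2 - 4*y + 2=-r^3 + r^2*(11*y + 1) + r*(-8*y^2 - 6*y + 2) - 20*y^3 - 40*y^2 - 20*y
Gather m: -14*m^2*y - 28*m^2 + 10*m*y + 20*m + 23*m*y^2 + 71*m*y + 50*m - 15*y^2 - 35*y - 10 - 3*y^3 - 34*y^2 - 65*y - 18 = m^2*(-14*y - 28) + m*(23*y^2 + 81*y + 70) - 3*y^3 - 49*y^2 - 100*y - 28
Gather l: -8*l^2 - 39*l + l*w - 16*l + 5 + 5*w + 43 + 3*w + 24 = -8*l^2 + l*(w - 55) + 8*w + 72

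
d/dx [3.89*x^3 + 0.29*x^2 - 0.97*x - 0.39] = 11.67*x^2 + 0.58*x - 0.97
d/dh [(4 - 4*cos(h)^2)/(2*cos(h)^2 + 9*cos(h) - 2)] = 36*(cos(h)^2 + 1)*sin(h)/(9*cos(h) + cos(2*h) - 1)^2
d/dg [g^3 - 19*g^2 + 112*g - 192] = 3*g^2 - 38*g + 112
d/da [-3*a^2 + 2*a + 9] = 2 - 6*a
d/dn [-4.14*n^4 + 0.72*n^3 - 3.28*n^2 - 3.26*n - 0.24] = -16.56*n^3 + 2.16*n^2 - 6.56*n - 3.26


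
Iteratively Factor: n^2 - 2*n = (n)*(n - 2)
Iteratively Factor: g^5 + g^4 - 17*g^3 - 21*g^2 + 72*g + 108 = (g + 3)*(g^4 - 2*g^3 - 11*g^2 + 12*g + 36) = (g + 2)*(g + 3)*(g^3 - 4*g^2 - 3*g + 18) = (g - 3)*(g + 2)*(g + 3)*(g^2 - g - 6) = (g - 3)^2*(g + 2)*(g + 3)*(g + 2)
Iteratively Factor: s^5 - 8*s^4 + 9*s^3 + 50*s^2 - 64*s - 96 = (s + 1)*(s^4 - 9*s^3 + 18*s^2 + 32*s - 96) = (s - 3)*(s + 1)*(s^3 - 6*s^2 + 32) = (s - 4)*(s - 3)*(s + 1)*(s^2 - 2*s - 8) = (s - 4)*(s - 3)*(s + 1)*(s + 2)*(s - 4)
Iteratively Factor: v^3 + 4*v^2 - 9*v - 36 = (v - 3)*(v^2 + 7*v + 12) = (v - 3)*(v + 4)*(v + 3)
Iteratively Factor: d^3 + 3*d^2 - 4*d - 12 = (d - 2)*(d^2 + 5*d + 6) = (d - 2)*(d + 2)*(d + 3)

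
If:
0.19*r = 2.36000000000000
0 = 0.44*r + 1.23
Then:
No Solution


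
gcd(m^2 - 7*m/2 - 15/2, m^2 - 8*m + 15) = m - 5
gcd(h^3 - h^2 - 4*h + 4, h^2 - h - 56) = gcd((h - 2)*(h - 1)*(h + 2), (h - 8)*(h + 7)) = 1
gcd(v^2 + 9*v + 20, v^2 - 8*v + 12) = 1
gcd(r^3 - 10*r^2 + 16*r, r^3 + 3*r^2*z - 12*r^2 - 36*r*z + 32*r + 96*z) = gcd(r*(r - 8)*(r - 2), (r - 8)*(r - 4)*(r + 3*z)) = r - 8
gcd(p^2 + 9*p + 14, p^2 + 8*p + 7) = p + 7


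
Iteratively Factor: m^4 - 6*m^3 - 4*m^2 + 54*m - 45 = (m - 5)*(m^3 - m^2 - 9*m + 9) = (m - 5)*(m + 3)*(m^2 - 4*m + 3) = (m - 5)*(m - 1)*(m + 3)*(m - 3)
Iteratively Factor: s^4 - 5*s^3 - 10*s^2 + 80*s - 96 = (s - 4)*(s^3 - s^2 - 14*s + 24) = (s - 4)*(s - 3)*(s^2 + 2*s - 8) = (s - 4)*(s - 3)*(s + 4)*(s - 2)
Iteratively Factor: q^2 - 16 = (q + 4)*(q - 4)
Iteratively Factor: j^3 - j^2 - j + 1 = (j + 1)*(j^2 - 2*j + 1) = (j - 1)*(j + 1)*(j - 1)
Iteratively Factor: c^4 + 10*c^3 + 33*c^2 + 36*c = (c + 4)*(c^3 + 6*c^2 + 9*c) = (c + 3)*(c + 4)*(c^2 + 3*c) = c*(c + 3)*(c + 4)*(c + 3)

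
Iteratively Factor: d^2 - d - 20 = (d + 4)*(d - 5)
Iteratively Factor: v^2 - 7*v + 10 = (v - 2)*(v - 5)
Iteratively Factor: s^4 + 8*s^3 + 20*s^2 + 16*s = (s)*(s^3 + 8*s^2 + 20*s + 16) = s*(s + 2)*(s^2 + 6*s + 8) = s*(s + 2)^2*(s + 4)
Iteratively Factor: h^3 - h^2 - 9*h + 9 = (h - 3)*(h^2 + 2*h - 3) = (h - 3)*(h + 3)*(h - 1)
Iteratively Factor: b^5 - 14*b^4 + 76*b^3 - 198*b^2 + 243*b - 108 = (b - 3)*(b^4 - 11*b^3 + 43*b^2 - 69*b + 36) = (b - 3)^2*(b^3 - 8*b^2 + 19*b - 12) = (b - 4)*(b - 3)^2*(b^2 - 4*b + 3) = (b - 4)*(b - 3)^2*(b - 1)*(b - 3)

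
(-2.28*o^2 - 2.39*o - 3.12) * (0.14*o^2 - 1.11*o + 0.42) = -0.3192*o^4 + 2.1962*o^3 + 1.2585*o^2 + 2.4594*o - 1.3104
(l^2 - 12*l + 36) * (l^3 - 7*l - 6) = l^5 - 12*l^4 + 29*l^3 + 78*l^2 - 180*l - 216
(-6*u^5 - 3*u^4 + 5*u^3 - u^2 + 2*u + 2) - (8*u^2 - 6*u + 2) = -6*u^5 - 3*u^4 + 5*u^3 - 9*u^2 + 8*u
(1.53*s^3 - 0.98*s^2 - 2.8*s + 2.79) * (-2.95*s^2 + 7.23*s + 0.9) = -4.5135*s^5 + 13.9529*s^4 + 2.5516*s^3 - 29.3565*s^2 + 17.6517*s + 2.511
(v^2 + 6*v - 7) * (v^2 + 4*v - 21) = v^4 + 10*v^3 - 4*v^2 - 154*v + 147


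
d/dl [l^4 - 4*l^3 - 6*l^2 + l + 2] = 4*l^3 - 12*l^2 - 12*l + 1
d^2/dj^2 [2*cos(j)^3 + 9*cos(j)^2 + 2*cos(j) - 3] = -7*cos(j)/2 - 18*cos(2*j) - 9*cos(3*j)/2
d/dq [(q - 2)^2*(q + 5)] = (q - 2)*(3*q + 8)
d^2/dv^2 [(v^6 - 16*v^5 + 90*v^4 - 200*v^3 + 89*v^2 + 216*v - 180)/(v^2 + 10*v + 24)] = 4*(3*v^8 + 51*v^7 + 109*v^6 - 2298*v^5 - 7740*v^4 + 32383*v^3 + 80046*v^2 - 183276*v - 7128)/(v^6 + 30*v^5 + 372*v^4 + 2440*v^3 + 8928*v^2 + 17280*v + 13824)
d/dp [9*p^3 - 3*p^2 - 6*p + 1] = 27*p^2 - 6*p - 6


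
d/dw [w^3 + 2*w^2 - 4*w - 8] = 3*w^2 + 4*w - 4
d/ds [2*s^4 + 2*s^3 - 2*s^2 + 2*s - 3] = 8*s^3 + 6*s^2 - 4*s + 2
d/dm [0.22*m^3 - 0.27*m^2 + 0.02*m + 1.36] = 0.66*m^2 - 0.54*m + 0.02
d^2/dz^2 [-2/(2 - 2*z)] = 2/(z - 1)^3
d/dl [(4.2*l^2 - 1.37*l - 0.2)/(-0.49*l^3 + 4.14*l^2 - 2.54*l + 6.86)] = (2.058*l^4 - 1.3426*l^3 - 5.2902*l^2 + 59.28*l - 9.9062)/(0.2401*l^6 - 4.0572*l^5 + 19.6288*l^4 - 27.754*l^3 + 63.2524*l^2 - 34.8488*l + 47.0596)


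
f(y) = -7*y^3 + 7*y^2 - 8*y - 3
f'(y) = -21*y^2 + 14*y - 8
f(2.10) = -53.76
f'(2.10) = -71.21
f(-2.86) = 240.89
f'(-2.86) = -219.81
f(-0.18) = -1.29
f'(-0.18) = -11.20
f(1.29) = -16.70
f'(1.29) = -24.89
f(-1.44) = 43.94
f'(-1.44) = -71.71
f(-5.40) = 1346.57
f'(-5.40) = -695.96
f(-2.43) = 158.22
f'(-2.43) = -166.02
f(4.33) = -474.68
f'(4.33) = -341.11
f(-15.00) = 25317.00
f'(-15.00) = -4943.00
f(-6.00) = 1809.00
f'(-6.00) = -848.00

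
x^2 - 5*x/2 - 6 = (x - 4)*(x + 3/2)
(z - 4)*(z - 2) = z^2 - 6*z + 8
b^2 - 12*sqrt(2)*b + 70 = (b - 7*sqrt(2))*(b - 5*sqrt(2))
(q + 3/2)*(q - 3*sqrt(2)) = q^2 - 3*sqrt(2)*q + 3*q/2 - 9*sqrt(2)/2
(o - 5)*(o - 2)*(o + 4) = o^3 - 3*o^2 - 18*o + 40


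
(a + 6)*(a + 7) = a^2 + 13*a + 42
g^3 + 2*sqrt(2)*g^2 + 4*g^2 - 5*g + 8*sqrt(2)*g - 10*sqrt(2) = (g - 1)*(g + 5)*(g + 2*sqrt(2))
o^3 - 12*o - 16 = (o - 4)*(o + 2)^2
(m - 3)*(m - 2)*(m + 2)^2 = m^4 - m^3 - 10*m^2 + 4*m + 24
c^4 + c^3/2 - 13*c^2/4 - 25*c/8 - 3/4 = (c - 2)*(c + 1/2)^2*(c + 3/2)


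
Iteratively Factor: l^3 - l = (l)*(l^2 - 1) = l*(l + 1)*(l - 1)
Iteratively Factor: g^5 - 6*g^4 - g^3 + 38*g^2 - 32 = (g - 1)*(g^4 - 5*g^3 - 6*g^2 + 32*g + 32) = (g - 1)*(g + 1)*(g^3 - 6*g^2 + 32) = (g - 4)*(g - 1)*(g + 1)*(g^2 - 2*g - 8) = (g - 4)^2*(g - 1)*(g + 1)*(g + 2)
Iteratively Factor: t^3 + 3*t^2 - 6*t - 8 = (t - 2)*(t^2 + 5*t + 4) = (t - 2)*(t + 4)*(t + 1)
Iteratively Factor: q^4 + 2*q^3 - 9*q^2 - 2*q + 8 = (q + 4)*(q^3 - 2*q^2 - q + 2) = (q + 1)*(q + 4)*(q^2 - 3*q + 2) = (q - 2)*(q + 1)*(q + 4)*(q - 1)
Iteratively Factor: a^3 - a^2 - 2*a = (a - 2)*(a^2 + a) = a*(a - 2)*(a + 1)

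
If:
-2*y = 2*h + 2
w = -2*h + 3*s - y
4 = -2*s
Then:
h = -y - 1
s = -2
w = y - 4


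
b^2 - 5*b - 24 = (b - 8)*(b + 3)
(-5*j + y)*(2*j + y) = -10*j^2 - 3*j*y + y^2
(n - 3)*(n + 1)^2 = n^3 - n^2 - 5*n - 3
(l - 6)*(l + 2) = l^2 - 4*l - 12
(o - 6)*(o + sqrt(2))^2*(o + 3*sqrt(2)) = o^4 - 6*o^3 + 5*sqrt(2)*o^3 - 30*sqrt(2)*o^2 + 14*o^2 - 84*o + 6*sqrt(2)*o - 36*sqrt(2)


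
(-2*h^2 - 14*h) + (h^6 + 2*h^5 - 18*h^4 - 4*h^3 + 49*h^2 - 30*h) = h^6 + 2*h^5 - 18*h^4 - 4*h^3 + 47*h^2 - 44*h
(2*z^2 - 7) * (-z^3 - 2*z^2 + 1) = -2*z^5 - 4*z^4 + 7*z^3 + 16*z^2 - 7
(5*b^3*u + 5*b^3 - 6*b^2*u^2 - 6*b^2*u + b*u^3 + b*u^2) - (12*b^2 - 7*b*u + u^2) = 5*b^3*u + 5*b^3 - 6*b^2*u^2 - 6*b^2*u - 12*b^2 + b*u^3 + b*u^2 + 7*b*u - u^2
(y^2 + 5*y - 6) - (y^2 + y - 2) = 4*y - 4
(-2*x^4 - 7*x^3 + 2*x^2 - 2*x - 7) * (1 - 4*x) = 8*x^5 + 26*x^4 - 15*x^3 + 10*x^2 + 26*x - 7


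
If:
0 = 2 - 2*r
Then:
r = 1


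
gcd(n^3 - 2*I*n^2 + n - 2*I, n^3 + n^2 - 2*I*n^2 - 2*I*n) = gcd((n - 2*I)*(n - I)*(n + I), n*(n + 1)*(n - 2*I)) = n - 2*I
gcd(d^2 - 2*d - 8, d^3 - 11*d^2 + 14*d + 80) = d + 2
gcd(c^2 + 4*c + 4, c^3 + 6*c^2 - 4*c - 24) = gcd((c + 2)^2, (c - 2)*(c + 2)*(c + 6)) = c + 2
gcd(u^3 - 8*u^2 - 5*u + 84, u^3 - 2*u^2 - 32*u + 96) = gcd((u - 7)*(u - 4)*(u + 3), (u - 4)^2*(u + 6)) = u - 4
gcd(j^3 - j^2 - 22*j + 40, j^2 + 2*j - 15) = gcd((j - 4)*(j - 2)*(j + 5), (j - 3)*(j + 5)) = j + 5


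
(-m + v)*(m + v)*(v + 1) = -m^2*v - m^2 + v^3 + v^2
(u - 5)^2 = u^2 - 10*u + 25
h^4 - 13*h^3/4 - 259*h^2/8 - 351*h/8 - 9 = (h - 8)*(h + 1/4)*(h + 3/2)*(h + 3)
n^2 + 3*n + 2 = (n + 1)*(n + 2)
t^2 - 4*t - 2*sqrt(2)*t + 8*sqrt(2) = (t - 4)*(t - 2*sqrt(2))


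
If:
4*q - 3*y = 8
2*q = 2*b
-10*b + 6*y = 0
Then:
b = -8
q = -8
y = -40/3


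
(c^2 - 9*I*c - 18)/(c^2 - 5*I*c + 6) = (c - 3*I)/(c + I)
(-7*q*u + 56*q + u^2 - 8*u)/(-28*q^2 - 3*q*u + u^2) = (u - 8)/(4*q + u)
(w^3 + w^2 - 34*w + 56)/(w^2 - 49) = (w^2 - 6*w + 8)/(w - 7)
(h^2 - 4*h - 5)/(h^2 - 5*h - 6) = (h - 5)/(h - 6)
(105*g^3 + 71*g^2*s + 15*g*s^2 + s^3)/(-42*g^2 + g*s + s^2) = (15*g^2 + 8*g*s + s^2)/(-6*g + s)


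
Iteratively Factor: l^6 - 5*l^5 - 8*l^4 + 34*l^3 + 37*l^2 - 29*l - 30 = (l - 3)*(l^5 - 2*l^4 - 14*l^3 - 8*l^2 + 13*l + 10) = (l - 5)*(l - 3)*(l^4 + 3*l^3 + l^2 - 3*l - 2) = (l - 5)*(l - 3)*(l + 1)*(l^3 + 2*l^2 - l - 2) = (l - 5)*(l - 3)*(l + 1)^2*(l^2 + l - 2) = (l - 5)*(l - 3)*(l - 1)*(l + 1)^2*(l + 2)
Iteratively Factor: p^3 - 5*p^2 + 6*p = (p - 2)*(p^2 - 3*p) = (p - 3)*(p - 2)*(p)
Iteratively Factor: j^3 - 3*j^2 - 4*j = (j - 4)*(j^2 + j) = (j - 4)*(j + 1)*(j)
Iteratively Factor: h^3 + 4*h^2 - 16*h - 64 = (h - 4)*(h^2 + 8*h + 16) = (h - 4)*(h + 4)*(h + 4)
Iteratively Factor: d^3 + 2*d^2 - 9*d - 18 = (d + 3)*(d^2 - d - 6) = (d - 3)*(d + 3)*(d + 2)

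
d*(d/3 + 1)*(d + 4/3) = d^3/3 + 13*d^2/9 + 4*d/3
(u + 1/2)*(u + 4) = u^2 + 9*u/2 + 2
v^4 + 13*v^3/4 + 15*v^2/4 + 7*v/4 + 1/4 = (v + 1/4)*(v + 1)^3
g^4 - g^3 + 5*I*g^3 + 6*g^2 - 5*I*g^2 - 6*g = g*(g - 1)*(g - I)*(g + 6*I)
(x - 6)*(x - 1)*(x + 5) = x^3 - 2*x^2 - 29*x + 30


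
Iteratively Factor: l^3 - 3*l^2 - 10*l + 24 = (l + 3)*(l^2 - 6*l + 8) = (l - 2)*(l + 3)*(l - 4)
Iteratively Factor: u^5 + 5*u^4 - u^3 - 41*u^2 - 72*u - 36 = (u + 3)*(u^4 + 2*u^3 - 7*u^2 - 20*u - 12) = (u + 2)*(u + 3)*(u^3 - 7*u - 6) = (u + 1)*(u + 2)*(u + 3)*(u^2 - u - 6) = (u + 1)*(u + 2)^2*(u + 3)*(u - 3)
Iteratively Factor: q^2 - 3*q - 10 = (q + 2)*(q - 5)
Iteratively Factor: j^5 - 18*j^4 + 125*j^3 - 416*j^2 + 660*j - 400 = (j - 2)*(j^4 - 16*j^3 + 93*j^2 - 230*j + 200) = (j - 4)*(j - 2)*(j^3 - 12*j^2 + 45*j - 50) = (j - 5)*(j - 4)*(j - 2)*(j^2 - 7*j + 10) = (j - 5)*(j - 4)*(j - 2)^2*(j - 5)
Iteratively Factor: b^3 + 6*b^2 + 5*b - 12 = (b + 4)*(b^2 + 2*b - 3) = (b + 3)*(b + 4)*(b - 1)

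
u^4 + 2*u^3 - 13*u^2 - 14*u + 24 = (u - 3)*(u - 1)*(u + 2)*(u + 4)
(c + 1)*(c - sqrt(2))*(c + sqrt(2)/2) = c^3 - sqrt(2)*c^2/2 + c^2 - c - sqrt(2)*c/2 - 1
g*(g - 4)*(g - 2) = g^3 - 6*g^2 + 8*g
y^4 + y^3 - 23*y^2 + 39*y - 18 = (y - 3)*(y - 1)^2*(y + 6)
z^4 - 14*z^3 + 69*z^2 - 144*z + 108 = (z - 6)*(z - 3)^2*(z - 2)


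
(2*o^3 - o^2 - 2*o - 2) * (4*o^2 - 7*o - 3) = 8*o^5 - 18*o^4 - 7*o^3 + 9*o^2 + 20*o + 6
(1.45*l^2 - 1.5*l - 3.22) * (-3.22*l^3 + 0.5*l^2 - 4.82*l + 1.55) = -4.669*l^5 + 5.555*l^4 + 2.6294*l^3 + 7.8675*l^2 + 13.1954*l - 4.991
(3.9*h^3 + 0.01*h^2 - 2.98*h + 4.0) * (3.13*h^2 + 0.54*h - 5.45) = 12.207*h^5 + 2.1373*h^4 - 30.577*h^3 + 10.8563*h^2 + 18.401*h - 21.8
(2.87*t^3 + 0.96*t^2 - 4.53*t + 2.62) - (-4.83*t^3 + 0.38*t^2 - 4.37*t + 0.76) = 7.7*t^3 + 0.58*t^2 - 0.16*t + 1.86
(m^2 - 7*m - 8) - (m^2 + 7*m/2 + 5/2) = -21*m/2 - 21/2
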